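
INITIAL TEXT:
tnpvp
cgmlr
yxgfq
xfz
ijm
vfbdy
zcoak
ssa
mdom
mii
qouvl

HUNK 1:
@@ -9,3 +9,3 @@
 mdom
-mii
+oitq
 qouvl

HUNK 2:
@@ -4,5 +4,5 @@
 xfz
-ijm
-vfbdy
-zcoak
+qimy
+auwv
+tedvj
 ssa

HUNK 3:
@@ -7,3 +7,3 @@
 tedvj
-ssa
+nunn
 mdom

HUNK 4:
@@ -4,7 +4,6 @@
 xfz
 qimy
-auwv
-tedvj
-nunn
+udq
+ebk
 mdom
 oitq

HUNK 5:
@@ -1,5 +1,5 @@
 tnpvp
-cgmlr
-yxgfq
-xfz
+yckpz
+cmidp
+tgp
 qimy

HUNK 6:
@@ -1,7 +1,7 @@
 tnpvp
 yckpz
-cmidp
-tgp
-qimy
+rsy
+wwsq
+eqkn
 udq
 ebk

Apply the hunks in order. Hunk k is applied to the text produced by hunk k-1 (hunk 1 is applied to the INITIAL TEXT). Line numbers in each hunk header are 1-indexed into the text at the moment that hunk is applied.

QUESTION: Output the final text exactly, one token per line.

Answer: tnpvp
yckpz
rsy
wwsq
eqkn
udq
ebk
mdom
oitq
qouvl

Derivation:
Hunk 1: at line 9 remove [mii] add [oitq] -> 11 lines: tnpvp cgmlr yxgfq xfz ijm vfbdy zcoak ssa mdom oitq qouvl
Hunk 2: at line 4 remove [ijm,vfbdy,zcoak] add [qimy,auwv,tedvj] -> 11 lines: tnpvp cgmlr yxgfq xfz qimy auwv tedvj ssa mdom oitq qouvl
Hunk 3: at line 7 remove [ssa] add [nunn] -> 11 lines: tnpvp cgmlr yxgfq xfz qimy auwv tedvj nunn mdom oitq qouvl
Hunk 4: at line 4 remove [auwv,tedvj,nunn] add [udq,ebk] -> 10 lines: tnpvp cgmlr yxgfq xfz qimy udq ebk mdom oitq qouvl
Hunk 5: at line 1 remove [cgmlr,yxgfq,xfz] add [yckpz,cmidp,tgp] -> 10 lines: tnpvp yckpz cmidp tgp qimy udq ebk mdom oitq qouvl
Hunk 6: at line 1 remove [cmidp,tgp,qimy] add [rsy,wwsq,eqkn] -> 10 lines: tnpvp yckpz rsy wwsq eqkn udq ebk mdom oitq qouvl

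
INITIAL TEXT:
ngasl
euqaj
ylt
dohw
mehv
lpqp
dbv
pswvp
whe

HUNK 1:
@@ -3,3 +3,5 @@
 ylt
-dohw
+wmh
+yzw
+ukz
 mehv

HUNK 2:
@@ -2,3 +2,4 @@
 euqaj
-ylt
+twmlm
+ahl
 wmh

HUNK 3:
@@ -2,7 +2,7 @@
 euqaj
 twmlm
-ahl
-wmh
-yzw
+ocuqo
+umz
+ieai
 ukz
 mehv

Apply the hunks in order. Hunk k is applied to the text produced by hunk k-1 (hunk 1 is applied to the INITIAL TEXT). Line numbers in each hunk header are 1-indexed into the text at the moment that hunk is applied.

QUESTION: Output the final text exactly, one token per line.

Hunk 1: at line 3 remove [dohw] add [wmh,yzw,ukz] -> 11 lines: ngasl euqaj ylt wmh yzw ukz mehv lpqp dbv pswvp whe
Hunk 2: at line 2 remove [ylt] add [twmlm,ahl] -> 12 lines: ngasl euqaj twmlm ahl wmh yzw ukz mehv lpqp dbv pswvp whe
Hunk 3: at line 2 remove [ahl,wmh,yzw] add [ocuqo,umz,ieai] -> 12 lines: ngasl euqaj twmlm ocuqo umz ieai ukz mehv lpqp dbv pswvp whe

Answer: ngasl
euqaj
twmlm
ocuqo
umz
ieai
ukz
mehv
lpqp
dbv
pswvp
whe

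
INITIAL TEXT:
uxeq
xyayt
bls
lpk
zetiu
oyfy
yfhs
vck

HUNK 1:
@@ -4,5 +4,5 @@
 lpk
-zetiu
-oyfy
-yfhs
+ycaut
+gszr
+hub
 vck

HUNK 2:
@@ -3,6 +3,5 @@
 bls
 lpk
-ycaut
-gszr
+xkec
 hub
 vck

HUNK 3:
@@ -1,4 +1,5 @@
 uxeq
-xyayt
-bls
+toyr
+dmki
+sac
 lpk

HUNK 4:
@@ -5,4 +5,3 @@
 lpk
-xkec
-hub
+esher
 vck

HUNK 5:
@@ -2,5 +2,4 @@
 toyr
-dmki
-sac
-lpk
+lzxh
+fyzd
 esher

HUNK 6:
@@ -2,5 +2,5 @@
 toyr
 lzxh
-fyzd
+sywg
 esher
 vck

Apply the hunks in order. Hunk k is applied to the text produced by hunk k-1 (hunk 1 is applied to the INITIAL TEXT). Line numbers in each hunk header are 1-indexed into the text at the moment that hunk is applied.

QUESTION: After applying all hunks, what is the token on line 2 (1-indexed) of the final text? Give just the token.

Answer: toyr

Derivation:
Hunk 1: at line 4 remove [zetiu,oyfy,yfhs] add [ycaut,gszr,hub] -> 8 lines: uxeq xyayt bls lpk ycaut gszr hub vck
Hunk 2: at line 3 remove [ycaut,gszr] add [xkec] -> 7 lines: uxeq xyayt bls lpk xkec hub vck
Hunk 3: at line 1 remove [xyayt,bls] add [toyr,dmki,sac] -> 8 lines: uxeq toyr dmki sac lpk xkec hub vck
Hunk 4: at line 5 remove [xkec,hub] add [esher] -> 7 lines: uxeq toyr dmki sac lpk esher vck
Hunk 5: at line 2 remove [dmki,sac,lpk] add [lzxh,fyzd] -> 6 lines: uxeq toyr lzxh fyzd esher vck
Hunk 6: at line 2 remove [fyzd] add [sywg] -> 6 lines: uxeq toyr lzxh sywg esher vck
Final line 2: toyr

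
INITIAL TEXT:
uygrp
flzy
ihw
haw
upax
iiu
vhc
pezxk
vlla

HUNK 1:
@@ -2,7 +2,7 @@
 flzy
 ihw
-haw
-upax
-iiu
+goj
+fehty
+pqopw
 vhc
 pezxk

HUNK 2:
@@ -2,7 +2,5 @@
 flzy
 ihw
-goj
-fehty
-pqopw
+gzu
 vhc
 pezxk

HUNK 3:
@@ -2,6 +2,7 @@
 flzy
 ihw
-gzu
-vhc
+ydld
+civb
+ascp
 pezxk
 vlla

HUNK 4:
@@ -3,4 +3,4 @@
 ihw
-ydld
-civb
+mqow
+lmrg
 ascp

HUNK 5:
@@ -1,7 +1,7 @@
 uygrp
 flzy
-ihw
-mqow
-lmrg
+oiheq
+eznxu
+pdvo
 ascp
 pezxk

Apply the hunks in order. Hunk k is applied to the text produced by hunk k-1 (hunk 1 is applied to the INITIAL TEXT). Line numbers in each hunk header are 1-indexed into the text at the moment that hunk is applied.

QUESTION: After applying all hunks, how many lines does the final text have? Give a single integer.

Hunk 1: at line 2 remove [haw,upax,iiu] add [goj,fehty,pqopw] -> 9 lines: uygrp flzy ihw goj fehty pqopw vhc pezxk vlla
Hunk 2: at line 2 remove [goj,fehty,pqopw] add [gzu] -> 7 lines: uygrp flzy ihw gzu vhc pezxk vlla
Hunk 3: at line 2 remove [gzu,vhc] add [ydld,civb,ascp] -> 8 lines: uygrp flzy ihw ydld civb ascp pezxk vlla
Hunk 4: at line 3 remove [ydld,civb] add [mqow,lmrg] -> 8 lines: uygrp flzy ihw mqow lmrg ascp pezxk vlla
Hunk 5: at line 1 remove [ihw,mqow,lmrg] add [oiheq,eznxu,pdvo] -> 8 lines: uygrp flzy oiheq eznxu pdvo ascp pezxk vlla
Final line count: 8

Answer: 8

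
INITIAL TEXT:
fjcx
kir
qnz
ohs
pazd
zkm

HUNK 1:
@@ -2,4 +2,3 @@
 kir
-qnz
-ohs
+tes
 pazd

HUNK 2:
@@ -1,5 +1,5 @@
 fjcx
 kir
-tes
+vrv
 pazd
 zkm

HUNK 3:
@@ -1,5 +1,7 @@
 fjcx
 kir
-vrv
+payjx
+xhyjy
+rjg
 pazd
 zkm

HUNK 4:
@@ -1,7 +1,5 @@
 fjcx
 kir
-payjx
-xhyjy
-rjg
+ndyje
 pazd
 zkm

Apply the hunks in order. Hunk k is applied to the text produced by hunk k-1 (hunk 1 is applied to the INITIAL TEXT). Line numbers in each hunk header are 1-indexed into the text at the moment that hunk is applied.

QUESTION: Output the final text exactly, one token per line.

Hunk 1: at line 2 remove [qnz,ohs] add [tes] -> 5 lines: fjcx kir tes pazd zkm
Hunk 2: at line 1 remove [tes] add [vrv] -> 5 lines: fjcx kir vrv pazd zkm
Hunk 3: at line 1 remove [vrv] add [payjx,xhyjy,rjg] -> 7 lines: fjcx kir payjx xhyjy rjg pazd zkm
Hunk 4: at line 1 remove [payjx,xhyjy,rjg] add [ndyje] -> 5 lines: fjcx kir ndyje pazd zkm

Answer: fjcx
kir
ndyje
pazd
zkm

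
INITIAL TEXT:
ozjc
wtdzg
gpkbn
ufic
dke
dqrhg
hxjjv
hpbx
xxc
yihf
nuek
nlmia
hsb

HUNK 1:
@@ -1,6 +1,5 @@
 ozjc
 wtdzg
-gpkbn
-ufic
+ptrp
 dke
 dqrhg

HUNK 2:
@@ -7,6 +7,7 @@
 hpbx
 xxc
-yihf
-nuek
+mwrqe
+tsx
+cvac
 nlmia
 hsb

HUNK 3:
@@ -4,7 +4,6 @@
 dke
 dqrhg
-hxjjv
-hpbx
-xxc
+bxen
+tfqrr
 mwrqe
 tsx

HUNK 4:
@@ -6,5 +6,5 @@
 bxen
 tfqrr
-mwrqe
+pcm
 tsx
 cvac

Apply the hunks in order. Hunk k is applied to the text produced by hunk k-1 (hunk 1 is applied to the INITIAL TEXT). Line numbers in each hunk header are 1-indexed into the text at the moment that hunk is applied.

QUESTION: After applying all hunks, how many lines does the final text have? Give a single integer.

Answer: 12

Derivation:
Hunk 1: at line 1 remove [gpkbn,ufic] add [ptrp] -> 12 lines: ozjc wtdzg ptrp dke dqrhg hxjjv hpbx xxc yihf nuek nlmia hsb
Hunk 2: at line 7 remove [yihf,nuek] add [mwrqe,tsx,cvac] -> 13 lines: ozjc wtdzg ptrp dke dqrhg hxjjv hpbx xxc mwrqe tsx cvac nlmia hsb
Hunk 3: at line 4 remove [hxjjv,hpbx,xxc] add [bxen,tfqrr] -> 12 lines: ozjc wtdzg ptrp dke dqrhg bxen tfqrr mwrqe tsx cvac nlmia hsb
Hunk 4: at line 6 remove [mwrqe] add [pcm] -> 12 lines: ozjc wtdzg ptrp dke dqrhg bxen tfqrr pcm tsx cvac nlmia hsb
Final line count: 12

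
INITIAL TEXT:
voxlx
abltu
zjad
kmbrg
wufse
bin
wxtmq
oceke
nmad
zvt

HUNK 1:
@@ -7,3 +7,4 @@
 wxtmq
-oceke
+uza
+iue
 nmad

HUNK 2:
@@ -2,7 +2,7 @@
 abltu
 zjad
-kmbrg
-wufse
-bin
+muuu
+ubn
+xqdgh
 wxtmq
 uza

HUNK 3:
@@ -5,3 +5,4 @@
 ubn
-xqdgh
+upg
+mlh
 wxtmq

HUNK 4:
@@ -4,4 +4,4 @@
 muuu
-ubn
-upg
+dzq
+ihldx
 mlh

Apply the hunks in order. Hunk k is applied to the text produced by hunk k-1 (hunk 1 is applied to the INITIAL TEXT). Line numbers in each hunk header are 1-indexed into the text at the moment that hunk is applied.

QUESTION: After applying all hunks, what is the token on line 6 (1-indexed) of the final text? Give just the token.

Hunk 1: at line 7 remove [oceke] add [uza,iue] -> 11 lines: voxlx abltu zjad kmbrg wufse bin wxtmq uza iue nmad zvt
Hunk 2: at line 2 remove [kmbrg,wufse,bin] add [muuu,ubn,xqdgh] -> 11 lines: voxlx abltu zjad muuu ubn xqdgh wxtmq uza iue nmad zvt
Hunk 3: at line 5 remove [xqdgh] add [upg,mlh] -> 12 lines: voxlx abltu zjad muuu ubn upg mlh wxtmq uza iue nmad zvt
Hunk 4: at line 4 remove [ubn,upg] add [dzq,ihldx] -> 12 lines: voxlx abltu zjad muuu dzq ihldx mlh wxtmq uza iue nmad zvt
Final line 6: ihldx

Answer: ihldx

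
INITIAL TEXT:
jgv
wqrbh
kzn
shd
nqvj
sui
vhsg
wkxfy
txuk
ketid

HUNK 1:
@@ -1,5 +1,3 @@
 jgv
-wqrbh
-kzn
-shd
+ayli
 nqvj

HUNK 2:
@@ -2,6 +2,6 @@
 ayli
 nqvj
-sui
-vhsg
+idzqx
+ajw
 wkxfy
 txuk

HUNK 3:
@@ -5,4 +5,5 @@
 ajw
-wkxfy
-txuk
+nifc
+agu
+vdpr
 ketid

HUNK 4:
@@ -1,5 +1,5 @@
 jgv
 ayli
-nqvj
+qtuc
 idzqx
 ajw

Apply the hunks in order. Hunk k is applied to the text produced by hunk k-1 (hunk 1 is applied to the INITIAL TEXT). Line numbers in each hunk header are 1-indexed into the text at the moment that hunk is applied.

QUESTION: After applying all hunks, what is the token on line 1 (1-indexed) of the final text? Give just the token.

Hunk 1: at line 1 remove [wqrbh,kzn,shd] add [ayli] -> 8 lines: jgv ayli nqvj sui vhsg wkxfy txuk ketid
Hunk 2: at line 2 remove [sui,vhsg] add [idzqx,ajw] -> 8 lines: jgv ayli nqvj idzqx ajw wkxfy txuk ketid
Hunk 3: at line 5 remove [wkxfy,txuk] add [nifc,agu,vdpr] -> 9 lines: jgv ayli nqvj idzqx ajw nifc agu vdpr ketid
Hunk 4: at line 1 remove [nqvj] add [qtuc] -> 9 lines: jgv ayli qtuc idzqx ajw nifc agu vdpr ketid
Final line 1: jgv

Answer: jgv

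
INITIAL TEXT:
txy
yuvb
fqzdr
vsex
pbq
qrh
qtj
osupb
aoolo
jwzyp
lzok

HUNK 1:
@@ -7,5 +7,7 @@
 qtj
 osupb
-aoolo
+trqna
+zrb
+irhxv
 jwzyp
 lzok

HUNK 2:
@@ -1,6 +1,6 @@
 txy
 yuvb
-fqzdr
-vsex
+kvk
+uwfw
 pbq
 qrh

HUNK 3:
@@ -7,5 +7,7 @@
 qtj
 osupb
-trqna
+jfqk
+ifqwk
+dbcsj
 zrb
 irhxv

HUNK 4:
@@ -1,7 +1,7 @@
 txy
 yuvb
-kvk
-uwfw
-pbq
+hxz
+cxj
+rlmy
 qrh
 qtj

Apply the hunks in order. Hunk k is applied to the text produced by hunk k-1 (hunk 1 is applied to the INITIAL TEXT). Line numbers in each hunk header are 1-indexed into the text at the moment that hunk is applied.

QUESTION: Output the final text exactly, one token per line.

Hunk 1: at line 7 remove [aoolo] add [trqna,zrb,irhxv] -> 13 lines: txy yuvb fqzdr vsex pbq qrh qtj osupb trqna zrb irhxv jwzyp lzok
Hunk 2: at line 1 remove [fqzdr,vsex] add [kvk,uwfw] -> 13 lines: txy yuvb kvk uwfw pbq qrh qtj osupb trqna zrb irhxv jwzyp lzok
Hunk 3: at line 7 remove [trqna] add [jfqk,ifqwk,dbcsj] -> 15 lines: txy yuvb kvk uwfw pbq qrh qtj osupb jfqk ifqwk dbcsj zrb irhxv jwzyp lzok
Hunk 4: at line 1 remove [kvk,uwfw,pbq] add [hxz,cxj,rlmy] -> 15 lines: txy yuvb hxz cxj rlmy qrh qtj osupb jfqk ifqwk dbcsj zrb irhxv jwzyp lzok

Answer: txy
yuvb
hxz
cxj
rlmy
qrh
qtj
osupb
jfqk
ifqwk
dbcsj
zrb
irhxv
jwzyp
lzok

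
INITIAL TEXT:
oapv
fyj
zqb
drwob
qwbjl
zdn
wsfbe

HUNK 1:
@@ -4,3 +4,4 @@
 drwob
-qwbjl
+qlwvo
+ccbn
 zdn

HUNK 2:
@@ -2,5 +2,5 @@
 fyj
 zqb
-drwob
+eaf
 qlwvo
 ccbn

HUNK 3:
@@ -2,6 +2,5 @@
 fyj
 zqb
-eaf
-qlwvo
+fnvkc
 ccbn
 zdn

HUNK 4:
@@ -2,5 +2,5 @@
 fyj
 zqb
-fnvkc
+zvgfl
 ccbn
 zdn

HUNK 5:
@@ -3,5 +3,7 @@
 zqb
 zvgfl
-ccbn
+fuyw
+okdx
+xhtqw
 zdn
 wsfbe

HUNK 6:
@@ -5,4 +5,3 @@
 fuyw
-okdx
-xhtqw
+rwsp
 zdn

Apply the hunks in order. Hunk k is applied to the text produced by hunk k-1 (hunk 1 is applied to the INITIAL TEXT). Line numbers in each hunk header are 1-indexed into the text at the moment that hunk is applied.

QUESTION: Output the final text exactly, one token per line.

Hunk 1: at line 4 remove [qwbjl] add [qlwvo,ccbn] -> 8 lines: oapv fyj zqb drwob qlwvo ccbn zdn wsfbe
Hunk 2: at line 2 remove [drwob] add [eaf] -> 8 lines: oapv fyj zqb eaf qlwvo ccbn zdn wsfbe
Hunk 3: at line 2 remove [eaf,qlwvo] add [fnvkc] -> 7 lines: oapv fyj zqb fnvkc ccbn zdn wsfbe
Hunk 4: at line 2 remove [fnvkc] add [zvgfl] -> 7 lines: oapv fyj zqb zvgfl ccbn zdn wsfbe
Hunk 5: at line 3 remove [ccbn] add [fuyw,okdx,xhtqw] -> 9 lines: oapv fyj zqb zvgfl fuyw okdx xhtqw zdn wsfbe
Hunk 6: at line 5 remove [okdx,xhtqw] add [rwsp] -> 8 lines: oapv fyj zqb zvgfl fuyw rwsp zdn wsfbe

Answer: oapv
fyj
zqb
zvgfl
fuyw
rwsp
zdn
wsfbe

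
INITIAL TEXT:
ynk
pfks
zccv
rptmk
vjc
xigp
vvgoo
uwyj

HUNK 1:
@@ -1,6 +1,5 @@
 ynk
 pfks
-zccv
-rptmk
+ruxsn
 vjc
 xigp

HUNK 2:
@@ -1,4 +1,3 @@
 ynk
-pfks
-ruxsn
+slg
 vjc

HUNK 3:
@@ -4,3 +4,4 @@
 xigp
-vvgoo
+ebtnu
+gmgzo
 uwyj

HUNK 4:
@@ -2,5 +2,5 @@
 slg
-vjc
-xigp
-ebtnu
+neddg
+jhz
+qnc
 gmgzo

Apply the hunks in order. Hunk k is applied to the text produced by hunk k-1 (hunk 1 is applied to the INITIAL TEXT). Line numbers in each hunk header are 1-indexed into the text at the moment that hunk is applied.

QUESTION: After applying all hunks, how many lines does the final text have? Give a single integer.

Hunk 1: at line 1 remove [zccv,rptmk] add [ruxsn] -> 7 lines: ynk pfks ruxsn vjc xigp vvgoo uwyj
Hunk 2: at line 1 remove [pfks,ruxsn] add [slg] -> 6 lines: ynk slg vjc xigp vvgoo uwyj
Hunk 3: at line 4 remove [vvgoo] add [ebtnu,gmgzo] -> 7 lines: ynk slg vjc xigp ebtnu gmgzo uwyj
Hunk 4: at line 2 remove [vjc,xigp,ebtnu] add [neddg,jhz,qnc] -> 7 lines: ynk slg neddg jhz qnc gmgzo uwyj
Final line count: 7

Answer: 7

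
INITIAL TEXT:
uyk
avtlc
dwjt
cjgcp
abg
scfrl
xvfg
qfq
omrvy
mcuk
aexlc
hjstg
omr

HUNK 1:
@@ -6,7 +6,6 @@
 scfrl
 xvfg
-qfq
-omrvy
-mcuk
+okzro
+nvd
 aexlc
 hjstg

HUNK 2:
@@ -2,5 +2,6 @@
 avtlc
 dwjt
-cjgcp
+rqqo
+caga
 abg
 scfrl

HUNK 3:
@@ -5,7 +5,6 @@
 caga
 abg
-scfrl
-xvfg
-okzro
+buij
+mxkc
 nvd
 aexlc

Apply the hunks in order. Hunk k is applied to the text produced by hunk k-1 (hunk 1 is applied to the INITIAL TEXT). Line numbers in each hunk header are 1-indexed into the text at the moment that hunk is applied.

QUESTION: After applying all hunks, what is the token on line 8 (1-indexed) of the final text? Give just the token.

Hunk 1: at line 6 remove [qfq,omrvy,mcuk] add [okzro,nvd] -> 12 lines: uyk avtlc dwjt cjgcp abg scfrl xvfg okzro nvd aexlc hjstg omr
Hunk 2: at line 2 remove [cjgcp] add [rqqo,caga] -> 13 lines: uyk avtlc dwjt rqqo caga abg scfrl xvfg okzro nvd aexlc hjstg omr
Hunk 3: at line 5 remove [scfrl,xvfg,okzro] add [buij,mxkc] -> 12 lines: uyk avtlc dwjt rqqo caga abg buij mxkc nvd aexlc hjstg omr
Final line 8: mxkc

Answer: mxkc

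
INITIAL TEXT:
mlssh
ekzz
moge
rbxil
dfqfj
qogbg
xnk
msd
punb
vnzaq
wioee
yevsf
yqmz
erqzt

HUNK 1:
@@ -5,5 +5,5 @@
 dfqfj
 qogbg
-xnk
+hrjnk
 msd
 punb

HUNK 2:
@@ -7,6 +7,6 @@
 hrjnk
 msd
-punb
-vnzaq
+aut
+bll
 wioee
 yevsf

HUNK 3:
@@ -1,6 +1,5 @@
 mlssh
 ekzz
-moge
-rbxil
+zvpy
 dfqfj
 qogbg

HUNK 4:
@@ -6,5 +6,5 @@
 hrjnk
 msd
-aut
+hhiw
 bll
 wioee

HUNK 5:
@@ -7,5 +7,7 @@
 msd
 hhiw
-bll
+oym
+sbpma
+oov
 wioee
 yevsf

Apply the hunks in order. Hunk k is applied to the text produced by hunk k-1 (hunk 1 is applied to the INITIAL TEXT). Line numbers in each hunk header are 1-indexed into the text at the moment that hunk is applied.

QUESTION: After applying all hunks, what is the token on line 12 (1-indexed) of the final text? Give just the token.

Hunk 1: at line 5 remove [xnk] add [hrjnk] -> 14 lines: mlssh ekzz moge rbxil dfqfj qogbg hrjnk msd punb vnzaq wioee yevsf yqmz erqzt
Hunk 2: at line 7 remove [punb,vnzaq] add [aut,bll] -> 14 lines: mlssh ekzz moge rbxil dfqfj qogbg hrjnk msd aut bll wioee yevsf yqmz erqzt
Hunk 3: at line 1 remove [moge,rbxil] add [zvpy] -> 13 lines: mlssh ekzz zvpy dfqfj qogbg hrjnk msd aut bll wioee yevsf yqmz erqzt
Hunk 4: at line 6 remove [aut] add [hhiw] -> 13 lines: mlssh ekzz zvpy dfqfj qogbg hrjnk msd hhiw bll wioee yevsf yqmz erqzt
Hunk 5: at line 7 remove [bll] add [oym,sbpma,oov] -> 15 lines: mlssh ekzz zvpy dfqfj qogbg hrjnk msd hhiw oym sbpma oov wioee yevsf yqmz erqzt
Final line 12: wioee

Answer: wioee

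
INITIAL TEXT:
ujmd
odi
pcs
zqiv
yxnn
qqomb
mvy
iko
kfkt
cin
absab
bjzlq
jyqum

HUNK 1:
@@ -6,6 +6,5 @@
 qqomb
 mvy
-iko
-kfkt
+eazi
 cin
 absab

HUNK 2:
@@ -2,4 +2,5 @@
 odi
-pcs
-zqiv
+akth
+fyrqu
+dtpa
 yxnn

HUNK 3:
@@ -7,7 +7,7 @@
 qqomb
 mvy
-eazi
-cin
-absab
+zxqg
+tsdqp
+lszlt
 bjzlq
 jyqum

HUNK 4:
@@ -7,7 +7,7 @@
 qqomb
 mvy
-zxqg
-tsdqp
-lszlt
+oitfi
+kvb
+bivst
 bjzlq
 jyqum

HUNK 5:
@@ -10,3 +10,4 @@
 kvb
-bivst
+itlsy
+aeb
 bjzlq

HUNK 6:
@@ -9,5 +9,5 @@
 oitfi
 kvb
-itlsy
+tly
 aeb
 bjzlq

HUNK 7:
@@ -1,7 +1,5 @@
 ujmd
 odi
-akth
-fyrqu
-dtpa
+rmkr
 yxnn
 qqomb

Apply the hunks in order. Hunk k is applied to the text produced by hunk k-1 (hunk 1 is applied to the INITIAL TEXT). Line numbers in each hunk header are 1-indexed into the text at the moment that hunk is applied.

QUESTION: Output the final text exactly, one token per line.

Answer: ujmd
odi
rmkr
yxnn
qqomb
mvy
oitfi
kvb
tly
aeb
bjzlq
jyqum

Derivation:
Hunk 1: at line 6 remove [iko,kfkt] add [eazi] -> 12 lines: ujmd odi pcs zqiv yxnn qqomb mvy eazi cin absab bjzlq jyqum
Hunk 2: at line 2 remove [pcs,zqiv] add [akth,fyrqu,dtpa] -> 13 lines: ujmd odi akth fyrqu dtpa yxnn qqomb mvy eazi cin absab bjzlq jyqum
Hunk 3: at line 7 remove [eazi,cin,absab] add [zxqg,tsdqp,lszlt] -> 13 lines: ujmd odi akth fyrqu dtpa yxnn qqomb mvy zxqg tsdqp lszlt bjzlq jyqum
Hunk 4: at line 7 remove [zxqg,tsdqp,lszlt] add [oitfi,kvb,bivst] -> 13 lines: ujmd odi akth fyrqu dtpa yxnn qqomb mvy oitfi kvb bivst bjzlq jyqum
Hunk 5: at line 10 remove [bivst] add [itlsy,aeb] -> 14 lines: ujmd odi akth fyrqu dtpa yxnn qqomb mvy oitfi kvb itlsy aeb bjzlq jyqum
Hunk 6: at line 9 remove [itlsy] add [tly] -> 14 lines: ujmd odi akth fyrqu dtpa yxnn qqomb mvy oitfi kvb tly aeb bjzlq jyqum
Hunk 7: at line 1 remove [akth,fyrqu,dtpa] add [rmkr] -> 12 lines: ujmd odi rmkr yxnn qqomb mvy oitfi kvb tly aeb bjzlq jyqum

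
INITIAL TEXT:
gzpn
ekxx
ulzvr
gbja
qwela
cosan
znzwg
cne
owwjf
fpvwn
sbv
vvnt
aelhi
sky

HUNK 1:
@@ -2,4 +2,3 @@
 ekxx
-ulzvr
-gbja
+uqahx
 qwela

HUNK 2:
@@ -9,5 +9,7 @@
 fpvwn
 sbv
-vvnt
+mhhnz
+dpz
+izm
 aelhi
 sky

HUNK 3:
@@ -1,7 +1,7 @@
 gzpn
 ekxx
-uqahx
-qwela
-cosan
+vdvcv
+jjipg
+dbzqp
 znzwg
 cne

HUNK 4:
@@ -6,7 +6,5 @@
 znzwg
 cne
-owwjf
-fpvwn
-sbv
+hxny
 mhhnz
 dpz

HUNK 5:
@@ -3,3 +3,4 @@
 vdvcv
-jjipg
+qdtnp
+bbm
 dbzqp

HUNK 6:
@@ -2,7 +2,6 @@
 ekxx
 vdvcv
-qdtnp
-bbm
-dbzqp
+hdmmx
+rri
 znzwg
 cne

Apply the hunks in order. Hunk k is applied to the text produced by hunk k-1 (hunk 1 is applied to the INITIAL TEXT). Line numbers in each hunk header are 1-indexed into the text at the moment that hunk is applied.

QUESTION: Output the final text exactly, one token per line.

Answer: gzpn
ekxx
vdvcv
hdmmx
rri
znzwg
cne
hxny
mhhnz
dpz
izm
aelhi
sky

Derivation:
Hunk 1: at line 2 remove [ulzvr,gbja] add [uqahx] -> 13 lines: gzpn ekxx uqahx qwela cosan znzwg cne owwjf fpvwn sbv vvnt aelhi sky
Hunk 2: at line 9 remove [vvnt] add [mhhnz,dpz,izm] -> 15 lines: gzpn ekxx uqahx qwela cosan znzwg cne owwjf fpvwn sbv mhhnz dpz izm aelhi sky
Hunk 3: at line 1 remove [uqahx,qwela,cosan] add [vdvcv,jjipg,dbzqp] -> 15 lines: gzpn ekxx vdvcv jjipg dbzqp znzwg cne owwjf fpvwn sbv mhhnz dpz izm aelhi sky
Hunk 4: at line 6 remove [owwjf,fpvwn,sbv] add [hxny] -> 13 lines: gzpn ekxx vdvcv jjipg dbzqp znzwg cne hxny mhhnz dpz izm aelhi sky
Hunk 5: at line 3 remove [jjipg] add [qdtnp,bbm] -> 14 lines: gzpn ekxx vdvcv qdtnp bbm dbzqp znzwg cne hxny mhhnz dpz izm aelhi sky
Hunk 6: at line 2 remove [qdtnp,bbm,dbzqp] add [hdmmx,rri] -> 13 lines: gzpn ekxx vdvcv hdmmx rri znzwg cne hxny mhhnz dpz izm aelhi sky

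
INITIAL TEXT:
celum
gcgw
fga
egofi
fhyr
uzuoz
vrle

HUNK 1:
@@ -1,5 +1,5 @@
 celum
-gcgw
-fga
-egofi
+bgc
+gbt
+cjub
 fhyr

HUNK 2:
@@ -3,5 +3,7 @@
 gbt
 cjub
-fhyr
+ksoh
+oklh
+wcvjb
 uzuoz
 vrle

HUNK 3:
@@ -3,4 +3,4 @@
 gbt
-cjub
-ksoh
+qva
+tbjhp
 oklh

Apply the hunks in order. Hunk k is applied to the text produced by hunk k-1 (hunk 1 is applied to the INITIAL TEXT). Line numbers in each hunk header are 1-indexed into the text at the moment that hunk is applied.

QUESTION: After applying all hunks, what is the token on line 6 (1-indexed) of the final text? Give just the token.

Answer: oklh

Derivation:
Hunk 1: at line 1 remove [gcgw,fga,egofi] add [bgc,gbt,cjub] -> 7 lines: celum bgc gbt cjub fhyr uzuoz vrle
Hunk 2: at line 3 remove [fhyr] add [ksoh,oklh,wcvjb] -> 9 lines: celum bgc gbt cjub ksoh oklh wcvjb uzuoz vrle
Hunk 3: at line 3 remove [cjub,ksoh] add [qva,tbjhp] -> 9 lines: celum bgc gbt qva tbjhp oklh wcvjb uzuoz vrle
Final line 6: oklh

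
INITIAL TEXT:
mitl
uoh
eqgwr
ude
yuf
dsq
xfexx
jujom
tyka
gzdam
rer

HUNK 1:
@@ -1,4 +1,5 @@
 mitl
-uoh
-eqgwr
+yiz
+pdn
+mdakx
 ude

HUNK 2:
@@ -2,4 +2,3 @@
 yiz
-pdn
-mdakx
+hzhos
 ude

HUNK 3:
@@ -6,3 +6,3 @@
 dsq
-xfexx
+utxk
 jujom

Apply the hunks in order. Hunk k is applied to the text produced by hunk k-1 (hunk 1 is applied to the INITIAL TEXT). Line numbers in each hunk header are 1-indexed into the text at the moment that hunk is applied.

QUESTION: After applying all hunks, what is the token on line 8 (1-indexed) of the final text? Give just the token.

Answer: jujom

Derivation:
Hunk 1: at line 1 remove [uoh,eqgwr] add [yiz,pdn,mdakx] -> 12 lines: mitl yiz pdn mdakx ude yuf dsq xfexx jujom tyka gzdam rer
Hunk 2: at line 2 remove [pdn,mdakx] add [hzhos] -> 11 lines: mitl yiz hzhos ude yuf dsq xfexx jujom tyka gzdam rer
Hunk 3: at line 6 remove [xfexx] add [utxk] -> 11 lines: mitl yiz hzhos ude yuf dsq utxk jujom tyka gzdam rer
Final line 8: jujom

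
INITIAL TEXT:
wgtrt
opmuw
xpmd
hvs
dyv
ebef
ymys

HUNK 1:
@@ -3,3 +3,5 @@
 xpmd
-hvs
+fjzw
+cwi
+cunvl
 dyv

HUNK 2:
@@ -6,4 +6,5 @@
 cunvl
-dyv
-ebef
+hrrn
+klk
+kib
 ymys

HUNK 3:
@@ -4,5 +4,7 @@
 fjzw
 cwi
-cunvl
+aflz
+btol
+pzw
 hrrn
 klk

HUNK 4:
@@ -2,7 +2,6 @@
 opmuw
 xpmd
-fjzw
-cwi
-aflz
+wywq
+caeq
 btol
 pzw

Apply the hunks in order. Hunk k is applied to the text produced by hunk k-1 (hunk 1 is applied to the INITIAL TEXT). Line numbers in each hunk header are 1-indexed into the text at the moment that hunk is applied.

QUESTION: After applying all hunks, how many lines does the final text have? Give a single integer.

Hunk 1: at line 3 remove [hvs] add [fjzw,cwi,cunvl] -> 9 lines: wgtrt opmuw xpmd fjzw cwi cunvl dyv ebef ymys
Hunk 2: at line 6 remove [dyv,ebef] add [hrrn,klk,kib] -> 10 lines: wgtrt opmuw xpmd fjzw cwi cunvl hrrn klk kib ymys
Hunk 3: at line 4 remove [cunvl] add [aflz,btol,pzw] -> 12 lines: wgtrt opmuw xpmd fjzw cwi aflz btol pzw hrrn klk kib ymys
Hunk 4: at line 2 remove [fjzw,cwi,aflz] add [wywq,caeq] -> 11 lines: wgtrt opmuw xpmd wywq caeq btol pzw hrrn klk kib ymys
Final line count: 11

Answer: 11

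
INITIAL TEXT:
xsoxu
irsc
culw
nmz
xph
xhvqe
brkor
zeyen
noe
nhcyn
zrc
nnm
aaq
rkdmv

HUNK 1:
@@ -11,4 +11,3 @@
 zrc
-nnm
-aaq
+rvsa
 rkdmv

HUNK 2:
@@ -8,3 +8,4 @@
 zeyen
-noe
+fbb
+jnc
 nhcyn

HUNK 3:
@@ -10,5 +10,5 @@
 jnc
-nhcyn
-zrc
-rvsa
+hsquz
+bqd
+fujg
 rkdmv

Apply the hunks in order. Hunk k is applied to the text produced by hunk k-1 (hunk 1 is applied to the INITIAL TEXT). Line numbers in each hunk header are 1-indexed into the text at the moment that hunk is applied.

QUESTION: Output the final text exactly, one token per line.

Answer: xsoxu
irsc
culw
nmz
xph
xhvqe
brkor
zeyen
fbb
jnc
hsquz
bqd
fujg
rkdmv

Derivation:
Hunk 1: at line 11 remove [nnm,aaq] add [rvsa] -> 13 lines: xsoxu irsc culw nmz xph xhvqe brkor zeyen noe nhcyn zrc rvsa rkdmv
Hunk 2: at line 8 remove [noe] add [fbb,jnc] -> 14 lines: xsoxu irsc culw nmz xph xhvqe brkor zeyen fbb jnc nhcyn zrc rvsa rkdmv
Hunk 3: at line 10 remove [nhcyn,zrc,rvsa] add [hsquz,bqd,fujg] -> 14 lines: xsoxu irsc culw nmz xph xhvqe brkor zeyen fbb jnc hsquz bqd fujg rkdmv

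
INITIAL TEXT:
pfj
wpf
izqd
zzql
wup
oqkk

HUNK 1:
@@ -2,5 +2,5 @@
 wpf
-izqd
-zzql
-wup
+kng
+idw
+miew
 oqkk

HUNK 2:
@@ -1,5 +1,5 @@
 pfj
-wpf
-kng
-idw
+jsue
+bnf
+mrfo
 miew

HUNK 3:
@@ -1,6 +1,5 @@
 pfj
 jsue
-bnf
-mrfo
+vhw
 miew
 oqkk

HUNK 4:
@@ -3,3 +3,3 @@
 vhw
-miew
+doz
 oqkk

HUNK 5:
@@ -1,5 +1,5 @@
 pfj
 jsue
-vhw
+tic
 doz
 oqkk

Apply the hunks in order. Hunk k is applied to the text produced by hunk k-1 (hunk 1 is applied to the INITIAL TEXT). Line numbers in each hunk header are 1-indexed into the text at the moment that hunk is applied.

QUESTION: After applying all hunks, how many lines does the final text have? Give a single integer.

Answer: 5

Derivation:
Hunk 1: at line 2 remove [izqd,zzql,wup] add [kng,idw,miew] -> 6 lines: pfj wpf kng idw miew oqkk
Hunk 2: at line 1 remove [wpf,kng,idw] add [jsue,bnf,mrfo] -> 6 lines: pfj jsue bnf mrfo miew oqkk
Hunk 3: at line 1 remove [bnf,mrfo] add [vhw] -> 5 lines: pfj jsue vhw miew oqkk
Hunk 4: at line 3 remove [miew] add [doz] -> 5 lines: pfj jsue vhw doz oqkk
Hunk 5: at line 1 remove [vhw] add [tic] -> 5 lines: pfj jsue tic doz oqkk
Final line count: 5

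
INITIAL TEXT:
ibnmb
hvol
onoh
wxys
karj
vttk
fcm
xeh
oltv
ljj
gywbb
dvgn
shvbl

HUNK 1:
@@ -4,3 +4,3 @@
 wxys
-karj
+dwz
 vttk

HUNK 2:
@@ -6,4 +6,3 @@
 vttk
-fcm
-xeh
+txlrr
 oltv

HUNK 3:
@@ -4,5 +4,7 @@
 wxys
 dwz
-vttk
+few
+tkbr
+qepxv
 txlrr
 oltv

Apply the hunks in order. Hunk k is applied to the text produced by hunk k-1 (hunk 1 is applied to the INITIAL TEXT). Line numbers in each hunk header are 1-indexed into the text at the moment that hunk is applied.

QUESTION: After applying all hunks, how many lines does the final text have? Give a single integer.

Answer: 14

Derivation:
Hunk 1: at line 4 remove [karj] add [dwz] -> 13 lines: ibnmb hvol onoh wxys dwz vttk fcm xeh oltv ljj gywbb dvgn shvbl
Hunk 2: at line 6 remove [fcm,xeh] add [txlrr] -> 12 lines: ibnmb hvol onoh wxys dwz vttk txlrr oltv ljj gywbb dvgn shvbl
Hunk 3: at line 4 remove [vttk] add [few,tkbr,qepxv] -> 14 lines: ibnmb hvol onoh wxys dwz few tkbr qepxv txlrr oltv ljj gywbb dvgn shvbl
Final line count: 14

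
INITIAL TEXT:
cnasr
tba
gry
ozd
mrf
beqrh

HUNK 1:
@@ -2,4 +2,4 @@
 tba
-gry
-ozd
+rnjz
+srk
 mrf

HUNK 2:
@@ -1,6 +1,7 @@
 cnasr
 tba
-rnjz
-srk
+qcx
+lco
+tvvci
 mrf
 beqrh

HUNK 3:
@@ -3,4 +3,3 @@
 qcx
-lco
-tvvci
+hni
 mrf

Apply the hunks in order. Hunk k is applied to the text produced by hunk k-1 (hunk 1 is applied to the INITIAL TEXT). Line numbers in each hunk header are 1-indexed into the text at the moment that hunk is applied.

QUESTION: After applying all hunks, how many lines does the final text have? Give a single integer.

Answer: 6

Derivation:
Hunk 1: at line 2 remove [gry,ozd] add [rnjz,srk] -> 6 lines: cnasr tba rnjz srk mrf beqrh
Hunk 2: at line 1 remove [rnjz,srk] add [qcx,lco,tvvci] -> 7 lines: cnasr tba qcx lco tvvci mrf beqrh
Hunk 3: at line 3 remove [lco,tvvci] add [hni] -> 6 lines: cnasr tba qcx hni mrf beqrh
Final line count: 6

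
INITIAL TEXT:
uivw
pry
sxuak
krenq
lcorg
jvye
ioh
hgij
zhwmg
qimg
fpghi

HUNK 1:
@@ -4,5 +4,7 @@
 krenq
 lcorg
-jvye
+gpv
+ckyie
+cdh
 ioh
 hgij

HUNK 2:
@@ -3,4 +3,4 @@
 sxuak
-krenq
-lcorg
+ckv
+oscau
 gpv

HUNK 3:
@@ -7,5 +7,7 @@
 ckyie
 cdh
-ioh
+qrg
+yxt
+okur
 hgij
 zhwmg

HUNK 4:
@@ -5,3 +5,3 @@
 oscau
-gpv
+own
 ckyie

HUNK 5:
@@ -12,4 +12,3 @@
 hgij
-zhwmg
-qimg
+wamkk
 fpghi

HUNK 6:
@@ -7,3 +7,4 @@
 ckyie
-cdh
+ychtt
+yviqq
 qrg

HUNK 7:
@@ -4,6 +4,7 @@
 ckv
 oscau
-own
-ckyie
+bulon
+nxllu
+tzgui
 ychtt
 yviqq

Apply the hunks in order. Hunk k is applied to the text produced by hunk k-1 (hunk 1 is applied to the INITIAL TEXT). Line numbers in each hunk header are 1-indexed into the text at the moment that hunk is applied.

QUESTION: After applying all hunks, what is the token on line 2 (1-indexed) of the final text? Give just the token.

Hunk 1: at line 4 remove [jvye] add [gpv,ckyie,cdh] -> 13 lines: uivw pry sxuak krenq lcorg gpv ckyie cdh ioh hgij zhwmg qimg fpghi
Hunk 2: at line 3 remove [krenq,lcorg] add [ckv,oscau] -> 13 lines: uivw pry sxuak ckv oscau gpv ckyie cdh ioh hgij zhwmg qimg fpghi
Hunk 3: at line 7 remove [ioh] add [qrg,yxt,okur] -> 15 lines: uivw pry sxuak ckv oscau gpv ckyie cdh qrg yxt okur hgij zhwmg qimg fpghi
Hunk 4: at line 5 remove [gpv] add [own] -> 15 lines: uivw pry sxuak ckv oscau own ckyie cdh qrg yxt okur hgij zhwmg qimg fpghi
Hunk 5: at line 12 remove [zhwmg,qimg] add [wamkk] -> 14 lines: uivw pry sxuak ckv oscau own ckyie cdh qrg yxt okur hgij wamkk fpghi
Hunk 6: at line 7 remove [cdh] add [ychtt,yviqq] -> 15 lines: uivw pry sxuak ckv oscau own ckyie ychtt yviqq qrg yxt okur hgij wamkk fpghi
Hunk 7: at line 4 remove [own,ckyie] add [bulon,nxllu,tzgui] -> 16 lines: uivw pry sxuak ckv oscau bulon nxllu tzgui ychtt yviqq qrg yxt okur hgij wamkk fpghi
Final line 2: pry

Answer: pry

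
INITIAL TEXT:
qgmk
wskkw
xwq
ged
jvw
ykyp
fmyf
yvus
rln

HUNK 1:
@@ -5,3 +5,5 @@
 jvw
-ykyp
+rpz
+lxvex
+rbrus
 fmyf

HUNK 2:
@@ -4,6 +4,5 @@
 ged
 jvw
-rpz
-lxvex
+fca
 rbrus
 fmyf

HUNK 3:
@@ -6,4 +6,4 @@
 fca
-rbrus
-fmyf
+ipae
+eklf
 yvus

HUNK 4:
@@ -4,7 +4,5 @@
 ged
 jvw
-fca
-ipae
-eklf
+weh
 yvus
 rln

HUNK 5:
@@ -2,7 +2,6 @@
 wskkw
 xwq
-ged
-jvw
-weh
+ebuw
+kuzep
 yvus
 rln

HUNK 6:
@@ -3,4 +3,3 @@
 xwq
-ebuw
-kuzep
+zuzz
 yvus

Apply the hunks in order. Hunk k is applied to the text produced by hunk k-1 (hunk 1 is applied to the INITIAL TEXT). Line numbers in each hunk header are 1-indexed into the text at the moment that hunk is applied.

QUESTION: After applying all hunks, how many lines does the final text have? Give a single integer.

Hunk 1: at line 5 remove [ykyp] add [rpz,lxvex,rbrus] -> 11 lines: qgmk wskkw xwq ged jvw rpz lxvex rbrus fmyf yvus rln
Hunk 2: at line 4 remove [rpz,lxvex] add [fca] -> 10 lines: qgmk wskkw xwq ged jvw fca rbrus fmyf yvus rln
Hunk 3: at line 6 remove [rbrus,fmyf] add [ipae,eklf] -> 10 lines: qgmk wskkw xwq ged jvw fca ipae eklf yvus rln
Hunk 4: at line 4 remove [fca,ipae,eklf] add [weh] -> 8 lines: qgmk wskkw xwq ged jvw weh yvus rln
Hunk 5: at line 2 remove [ged,jvw,weh] add [ebuw,kuzep] -> 7 lines: qgmk wskkw xwq ebuw kuzep yvus rln
Hunk 6: at line 3 remove [ebuw,kuzep] add [zuzz] -> 6 lines: qgmk wskkw xwq zuzz yvus rln
Final line count: 6

Answer: 6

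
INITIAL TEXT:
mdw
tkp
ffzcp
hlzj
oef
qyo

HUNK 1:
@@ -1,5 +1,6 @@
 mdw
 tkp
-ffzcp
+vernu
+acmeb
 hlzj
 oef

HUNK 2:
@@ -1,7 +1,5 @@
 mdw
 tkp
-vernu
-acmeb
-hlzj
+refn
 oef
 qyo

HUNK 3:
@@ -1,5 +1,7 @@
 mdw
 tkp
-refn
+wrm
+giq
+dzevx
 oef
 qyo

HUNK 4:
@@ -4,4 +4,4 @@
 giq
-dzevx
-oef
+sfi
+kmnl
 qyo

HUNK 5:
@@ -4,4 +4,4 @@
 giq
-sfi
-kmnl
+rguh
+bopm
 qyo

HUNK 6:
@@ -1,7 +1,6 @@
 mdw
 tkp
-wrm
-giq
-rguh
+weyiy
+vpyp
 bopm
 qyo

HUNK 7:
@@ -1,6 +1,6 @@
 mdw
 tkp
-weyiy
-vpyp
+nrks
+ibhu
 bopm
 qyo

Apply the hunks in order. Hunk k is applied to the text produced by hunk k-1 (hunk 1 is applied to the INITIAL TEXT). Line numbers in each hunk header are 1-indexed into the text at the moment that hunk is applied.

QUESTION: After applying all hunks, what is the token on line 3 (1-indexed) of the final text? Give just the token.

Answer: nrks

Derivation:
Hunk 1: at line 1 remove [ffzcp] add [vernu,acmeb] -> 7 lines: mdw tkp vernu acmeb hlzj oef qyo
Hunk 2: at line 1 remove [vernu,acmeb,hlzj] add [refn] -> 5 lines: mdw tkp refn oef qyo
Hunk 3: at line 1 remove [refn] add [wrm,giq,dzevx] -> 7 lines: mdw tkp wrm giq dzevx oef qyo
Hunk 4: at line 4 remove [dzevx,oef] add [sfi,kmnl] -> 7 lines: mdw tkp wrm giq sfi kmnl qyo
Hunk 5: at line 4 remove [sfi,kmnl] add [rguh,bopm] -> 7 lines: mdw tkp wrm giq rguh bopm qyo
Hunk 6: at line 1 remove [wrm,giq,rguh] add [weyiy,vpyp] -> 6 lines: mdw tkp weyiy vpyp bopm qyo
Hunk 7: at line 1 remove [weyiy,vpyp] add [nrks,ibhu] -> 6 lines: mdw tkp nrks ibhu bopm qyo
Final line 3: nrks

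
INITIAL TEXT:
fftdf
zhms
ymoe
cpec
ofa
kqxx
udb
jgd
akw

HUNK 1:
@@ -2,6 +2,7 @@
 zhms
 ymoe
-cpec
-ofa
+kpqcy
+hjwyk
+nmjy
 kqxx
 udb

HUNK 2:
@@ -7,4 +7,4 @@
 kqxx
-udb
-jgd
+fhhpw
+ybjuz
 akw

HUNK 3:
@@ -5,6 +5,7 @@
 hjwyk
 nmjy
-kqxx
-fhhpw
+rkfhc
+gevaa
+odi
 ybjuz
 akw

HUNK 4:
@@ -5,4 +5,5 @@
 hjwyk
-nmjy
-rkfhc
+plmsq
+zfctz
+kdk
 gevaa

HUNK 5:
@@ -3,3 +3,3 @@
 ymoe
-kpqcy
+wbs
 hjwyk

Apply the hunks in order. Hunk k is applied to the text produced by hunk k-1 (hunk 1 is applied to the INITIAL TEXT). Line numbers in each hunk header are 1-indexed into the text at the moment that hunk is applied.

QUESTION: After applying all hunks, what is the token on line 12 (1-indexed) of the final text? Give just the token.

Hunk 1: at line 2 remove [cpec,ofa] add [kpqcy,hjwyk,nmjy] -> 10 lines: fftdf zhms ymoe kpqcy hjwyk nmjy kqxx udb jgd akw
Hunk 2: at line 7 remove [udb,jgd] add [fhhpw,ybjuz] -> 10 lines: fftdf zhms ymoe kpqcy hjwyk nmjy kqxx fhhpw ybjuz akw
Hunk 3: at line 5 remove [kqxx,fhhpw] add [rkfhc,gevaa,odi] -> 11 lines: fftdf zhms ymoe kpqcy hjwyk nmjy rkfhc gevaa odi ybjuz akw
Hunk 4: at line 5 remove [nmjy,rkfhc] add [plmsq,zfctz,kdk] -> 12 lines: fftdf zhms ymoe kpqcy hjwyk plmsq zfctz kdk gevaa odi ybjuz akw
Hunk 5: at line 3 remove [kpqcy] add [wbs] -> 12 lines: fftdf zhms ymoe wbs hjwyk plmsq zfctz kdk gevaa odi ybjuz akw
Final line 12: akw

Answer: akw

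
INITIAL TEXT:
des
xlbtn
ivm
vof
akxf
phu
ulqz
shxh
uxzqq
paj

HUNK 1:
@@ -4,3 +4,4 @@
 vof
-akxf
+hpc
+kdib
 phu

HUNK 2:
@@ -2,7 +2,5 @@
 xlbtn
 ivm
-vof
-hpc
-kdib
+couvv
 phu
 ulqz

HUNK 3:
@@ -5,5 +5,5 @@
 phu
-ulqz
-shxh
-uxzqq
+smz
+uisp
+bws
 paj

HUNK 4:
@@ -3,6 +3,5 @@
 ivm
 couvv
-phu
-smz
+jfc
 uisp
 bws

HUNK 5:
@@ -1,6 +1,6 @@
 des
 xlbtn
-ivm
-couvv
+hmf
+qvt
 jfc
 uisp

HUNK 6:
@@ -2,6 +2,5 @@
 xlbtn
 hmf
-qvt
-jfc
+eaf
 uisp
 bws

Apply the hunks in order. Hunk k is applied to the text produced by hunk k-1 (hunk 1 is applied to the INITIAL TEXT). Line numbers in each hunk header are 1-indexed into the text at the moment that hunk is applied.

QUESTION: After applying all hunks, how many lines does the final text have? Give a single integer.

Hunk 1: at line 4 remove [akxf] add [hpc,kdib] -> 11 lines: des xlbtn ivm vof hpc kdib phu ulqz shxh uxzqq paj
Hunk 2: at line 2 remove [vof,hpc,kdib] add [couvv] -> 9 lines: des xlbtn ivm couvv phu ulqz shxh uxzqq paj
Hunk 3: at line 5 remove [ulqz,shxh,uxzqq] add [smz,uisp,bws] -> 9 lines: des xlbtn ivm couvv phu smz uisp bws paj
Hunk 4: at line 3 remove [phu,smz] add [jfc] -> 8 lines: des xlbtn ivm couvv jfc uisp bws paj
Hunk 5: at line 1 remove [ivm,couvv] add [hmf,qvt] -> 8 lines: des xlbtn hmf qvt jfc uisp bws paj
Hunk 6: at line 2 remove [qvt,jfc] add [eaf] -> 7 lines: des xlbtn hmf eaf uisp bws paj
Final line count: 7

Answer: 7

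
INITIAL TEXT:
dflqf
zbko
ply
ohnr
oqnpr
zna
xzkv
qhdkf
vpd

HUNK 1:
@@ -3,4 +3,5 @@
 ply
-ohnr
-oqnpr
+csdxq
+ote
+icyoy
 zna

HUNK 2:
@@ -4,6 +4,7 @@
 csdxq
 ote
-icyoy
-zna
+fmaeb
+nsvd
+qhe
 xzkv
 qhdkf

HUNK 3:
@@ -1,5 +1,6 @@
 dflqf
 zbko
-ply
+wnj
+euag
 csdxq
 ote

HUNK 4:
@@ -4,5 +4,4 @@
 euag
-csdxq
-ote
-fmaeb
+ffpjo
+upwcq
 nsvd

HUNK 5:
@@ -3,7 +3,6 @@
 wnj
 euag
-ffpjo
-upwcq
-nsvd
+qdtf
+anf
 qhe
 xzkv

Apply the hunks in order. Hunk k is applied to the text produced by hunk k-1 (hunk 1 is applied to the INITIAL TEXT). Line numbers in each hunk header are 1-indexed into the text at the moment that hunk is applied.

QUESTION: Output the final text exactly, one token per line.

Answer: dflqf
zbko
wnj
euag
qdtf
anf
qhe
xzkv
qhdkf
vpd

Derivation:
Hunk 1: at line 3 remove [ohnr,oqnpr] add [csdxq,ote,icyoy] -> 10 lines: dflqf zbko ply csdxq ote icyoy zna xzkv qhdkf vpd
Hunk 2: at line 4 remove [icyoy,zna] add [fmaeb,nsvd,qhe] -> 11 lines: dflqf zbko ply csdxq ote fmaeb nsvd qhe xzkv qhdkf vpd
Hunk 3: at line 1 remove [ply] add [wnj,euag] -> 12 lines: dflqf zbko wnj euag csdxq ote fmaeb nsvd qhe xzkv qhdkf vpd
Hunk 4: at line 4 remove [csdxq,ote,fmaeb] add [ffpjo,upwcq] -> 11 lines: dflqf zbko wnj euag ffpjo upwcq nsvd qhe xzkv qhdkf vpd
Hunk 5: at line 3 remove [ffpjo,upwcq,nsvd] add [qdtf,anf] -> 10 lines: dflqf zbko wnj euag qdtf anf qhe xzkv qhdkf vpd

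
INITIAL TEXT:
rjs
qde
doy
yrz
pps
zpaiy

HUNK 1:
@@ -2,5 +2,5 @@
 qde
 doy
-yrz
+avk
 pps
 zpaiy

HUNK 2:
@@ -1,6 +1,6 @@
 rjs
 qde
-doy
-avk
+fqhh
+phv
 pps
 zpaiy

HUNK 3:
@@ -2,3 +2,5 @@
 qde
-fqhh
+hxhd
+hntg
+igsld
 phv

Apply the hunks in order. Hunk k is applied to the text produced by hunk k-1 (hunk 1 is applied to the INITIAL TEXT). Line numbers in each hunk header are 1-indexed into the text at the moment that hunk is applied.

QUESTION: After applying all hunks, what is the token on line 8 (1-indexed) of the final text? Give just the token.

Answer: zpaiy

Derivation:
Hunk 1: at line 2 remove [yrz] add [avk] -> 6 lines: rjs qde doy avk pps zpaiy
Hunk 2: at line 1 remove [doy,avk] add [fqhh,phv] -> 6 lines: rjs qde fqhh phv pps zpaiy
Hunk 3: at line 2 remove [fqhh] add [hxhd,hntg,igsld] -> 8 lines: rjs qde hxhd hntg igsld phv pps zpaiy
Final line 8: zpaiy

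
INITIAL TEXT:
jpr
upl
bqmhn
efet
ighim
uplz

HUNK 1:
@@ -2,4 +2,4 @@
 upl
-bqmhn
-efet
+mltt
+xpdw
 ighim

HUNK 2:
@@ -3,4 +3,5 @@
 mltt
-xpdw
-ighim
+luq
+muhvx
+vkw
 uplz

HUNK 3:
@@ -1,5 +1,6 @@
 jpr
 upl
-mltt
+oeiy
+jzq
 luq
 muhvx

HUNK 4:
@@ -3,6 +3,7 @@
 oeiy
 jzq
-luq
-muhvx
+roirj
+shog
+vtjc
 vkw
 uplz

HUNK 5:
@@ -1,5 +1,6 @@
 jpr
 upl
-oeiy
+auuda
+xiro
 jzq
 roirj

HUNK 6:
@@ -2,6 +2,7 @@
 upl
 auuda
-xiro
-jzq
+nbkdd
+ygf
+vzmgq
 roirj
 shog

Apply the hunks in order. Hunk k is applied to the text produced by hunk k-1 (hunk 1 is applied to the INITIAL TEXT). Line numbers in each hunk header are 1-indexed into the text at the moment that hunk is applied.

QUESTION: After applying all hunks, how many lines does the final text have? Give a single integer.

Hunk 1: at line 2 remove [bqmhn,efet] add [mltt,xpdw] -> 6 lines: jpr upl mltt xpdw ighim uplz
Hunk 2: at line 3 remove [xpdw,ighim] add [luq,muhvx,vkw] -> 7 lines: jpr upl mltt luq muhvx vkw uplz
Hunk 3: at line 1 remove [mltt] add [oeiy,jzq] -> 8 lines: jpr upl oeiy jzq luq muhvx vkw uplz
Hunk 4: at line 3 remove [luq,muhvx] add [roirj,shog,vtjc] -> 9 lines: jpr upl oeiy jzq roirj shog vtjc vkw uplz
Hunk 5: at line 1 remove [oeiy] add [auuda,xiro] -> 10 lines: jpr upl auuda xiro jzq roirj shog vtjc vkw uplz
Hunk 6: at line 2 remove [xiro,jzq] add [nbkdd,ygf,vzmgq] -> 11 lines: jpr upl auuda nbkdd ygf vzmgq roirj shog vtjc vkw uplz
Final line count: 11

Answer: 11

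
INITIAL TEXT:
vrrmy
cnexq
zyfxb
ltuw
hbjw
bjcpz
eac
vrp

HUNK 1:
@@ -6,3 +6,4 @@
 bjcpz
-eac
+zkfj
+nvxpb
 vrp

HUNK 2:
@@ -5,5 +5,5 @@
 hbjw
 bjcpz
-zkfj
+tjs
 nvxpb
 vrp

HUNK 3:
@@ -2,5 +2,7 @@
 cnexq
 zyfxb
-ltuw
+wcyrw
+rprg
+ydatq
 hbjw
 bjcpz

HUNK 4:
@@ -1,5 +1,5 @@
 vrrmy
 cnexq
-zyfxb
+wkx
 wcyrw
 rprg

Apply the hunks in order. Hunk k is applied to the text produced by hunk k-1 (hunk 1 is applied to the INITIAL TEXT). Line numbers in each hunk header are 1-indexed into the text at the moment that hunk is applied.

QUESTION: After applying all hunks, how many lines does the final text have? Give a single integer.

Answer: 11

Derivation:
Hunk 1: at line 6 remove [eac] add [zkfj,nvxpb] -> 9 lines: vrrmy cnexq zyfxb ltuw hbjw bjcpz zkfj nvxpb vrp
Hunk 2: at line 5 remove [zkfj] add [tjs] -> 9 lines: vrrmy cnexq zyfxb ltuw hbjw bjcpz tjs nvxpb vrp
Hunk 3: at line 2 remove [ltuw] add [wcyrw,rprg,ydatq] -> 11 lines: vrrmy cnexq zyfxb wcyrw rprg ydatq hbjw bjcpz tjs nvxpb vrp
Hunk 4: at line 1 remove [zyfxb] add [wkx] -> 11 lines: vrrmy cnexq wkx wcyrw rprg ydatq hbjw bjcpz tjs nvxpb vrp
Final line count: 11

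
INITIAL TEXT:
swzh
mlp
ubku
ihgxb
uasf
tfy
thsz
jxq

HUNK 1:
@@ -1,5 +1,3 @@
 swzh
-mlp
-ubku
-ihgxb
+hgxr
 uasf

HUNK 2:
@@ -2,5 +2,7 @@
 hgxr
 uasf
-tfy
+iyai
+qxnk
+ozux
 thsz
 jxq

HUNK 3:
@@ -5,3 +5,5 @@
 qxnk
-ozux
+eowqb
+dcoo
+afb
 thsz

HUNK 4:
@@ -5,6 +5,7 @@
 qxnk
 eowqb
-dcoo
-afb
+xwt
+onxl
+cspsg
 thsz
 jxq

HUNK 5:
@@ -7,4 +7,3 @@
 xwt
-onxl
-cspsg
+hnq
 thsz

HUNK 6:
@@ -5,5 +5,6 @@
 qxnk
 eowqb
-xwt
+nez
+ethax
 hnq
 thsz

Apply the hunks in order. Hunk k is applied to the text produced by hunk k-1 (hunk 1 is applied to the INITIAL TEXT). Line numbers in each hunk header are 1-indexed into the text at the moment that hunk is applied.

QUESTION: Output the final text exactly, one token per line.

Hunk 1: at line 1 remove [mlp,ubku,ihgxb] add [hgxr] -> 6 lines: swzh hgxr uasf tfy thsz jxq
Hunk 2: at line 2 remove [tfy] add [iyai,qxnk,ozux] -> 8 lines: swzh hgxr uasf iyai qxnk ozux thsz jxq
Hunk 3: at line 5 remove [ozux] add [eowqb,dcoo,afb] -> 10 lines: swzh hgxr uasf iyai qxnk eowqb dcoo afb thsz jxq
Hunk 4: at line 5 remove [dcoo,afb] add [xwt,onxl,cspsg] -> 11 lines: swzh hgxr uasf iyai qxnk eowqb xwt onxl cspsg thsz jxq
Hunk 5: at line 7 remove [onxl,cspsg] add [hnq] -> 10 lines: swzh hgxr uasf iyai qxnk eowqb xwt hnq thsz jxq
Hunk 6: at line 5 remove [xwt] add [nez,ethax] -> 11 lines: swzh hgxr uasf iyai qxnk eowqb nez ethax hnq thsz jxq

Answer: swzh
hgxr
uasf
iyai
qxnk
eowqb
nez
ethax
hnq
thsz
jxq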